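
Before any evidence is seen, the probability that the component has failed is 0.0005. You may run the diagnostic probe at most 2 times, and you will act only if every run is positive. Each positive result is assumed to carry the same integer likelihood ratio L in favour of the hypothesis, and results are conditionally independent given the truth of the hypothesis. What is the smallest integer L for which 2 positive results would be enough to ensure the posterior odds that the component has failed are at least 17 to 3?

Prior odds = 0.0005/0.9995 = 1/1999.
Target odds = 17/3.
Need L² ≥ 17/3 ÷ (1/1999) = 33983/3.
106² = 11236 < 33983/3 ≤ 11449 = 107², so L = 107.

107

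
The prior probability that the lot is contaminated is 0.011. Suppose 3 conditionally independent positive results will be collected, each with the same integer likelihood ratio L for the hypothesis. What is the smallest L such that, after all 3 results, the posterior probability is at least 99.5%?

Prior odds = 0.011/0.989 = 11/989.
Target odds = 0.995/0.005 = 199.
Need L³ ≥ 199 ÷ (11/989) = 196811/11.
26³ = 17576 < 196811/11 ≤ 19683 = 27³, so L = 27.

27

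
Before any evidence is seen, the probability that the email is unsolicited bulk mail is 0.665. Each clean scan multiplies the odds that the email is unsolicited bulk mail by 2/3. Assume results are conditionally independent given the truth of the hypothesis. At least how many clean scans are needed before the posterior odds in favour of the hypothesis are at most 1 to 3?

5

Prior odds = 0.665/0.335 = 133/67.
Likelihood ratio per clean scan = 2/3.
Target odds = 1/3.
Require (2/3)ⁿ ≤ 1/3 ÷ (133/67) = 67/399.
(2/3)⁴ = 16/81 is still above 67/399 but (2/3)⁵ = 32/243 is at or below it, so n = 5.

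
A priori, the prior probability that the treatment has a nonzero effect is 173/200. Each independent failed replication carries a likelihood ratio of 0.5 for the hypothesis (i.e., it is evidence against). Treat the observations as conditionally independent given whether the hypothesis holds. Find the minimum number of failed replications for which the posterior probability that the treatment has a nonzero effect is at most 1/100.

Prior odds: 0.865 ÷ 0.135 = 173/27.
Likelihood ratio per failed replication = 0.5.
Target posterior odds = 0.01/0.99 = 1/99.
Require 0.5ⁿ ≤ 1/99 ÷ (173/27) = 3/1903.
0.5⁹ = 0.001953125 is still above 3/1903 but 0.5¹⁰ = 1/1024 is at or below it, so n = 10.

10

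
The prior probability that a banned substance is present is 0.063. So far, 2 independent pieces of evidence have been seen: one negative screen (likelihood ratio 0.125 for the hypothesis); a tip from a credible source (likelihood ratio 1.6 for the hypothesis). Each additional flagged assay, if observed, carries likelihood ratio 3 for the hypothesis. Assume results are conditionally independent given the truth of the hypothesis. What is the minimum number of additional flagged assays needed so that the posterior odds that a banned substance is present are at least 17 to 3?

Prior odds = 0.063/0.937 = 63/937.
Combined Bayes factor of the evidence already in hand = 0.125 × 1.6 = 0.2.
Odds after that evidence = (63/937) × 0.2 = 63/4685.
Target odds = 17/3.
Need 3ⁿ ≥ 17/3 ÷ (63/4685) = 79645/189.
3⁵ = 243 falls short of 79645/189 but 3⁶ = 729 reaches it, so n = 6.

6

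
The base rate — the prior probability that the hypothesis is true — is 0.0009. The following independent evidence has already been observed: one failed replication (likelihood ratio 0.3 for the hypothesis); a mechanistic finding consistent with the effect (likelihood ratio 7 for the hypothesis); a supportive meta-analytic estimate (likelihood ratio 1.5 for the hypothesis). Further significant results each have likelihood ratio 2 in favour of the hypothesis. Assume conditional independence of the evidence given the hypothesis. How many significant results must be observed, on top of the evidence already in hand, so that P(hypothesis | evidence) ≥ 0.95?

13

Prior odds = 0.0009/0.9991 = 9/9991.
Combined Bayes factor of the evidence already in hand = 0.3 × 7 × 1.5 = 3.15.
Odds after that evidence = (9/9991) × 3.15 = 567/199820.
Target odds = 0.95/0.05 = 19.
Need 2ⁿ ≥ 19 ÷ (567/199820) = 3796580/567.
2¹² = 4096 falls short of 3796580/567 but 2¹³ = 8192 reaches it, so n = 13.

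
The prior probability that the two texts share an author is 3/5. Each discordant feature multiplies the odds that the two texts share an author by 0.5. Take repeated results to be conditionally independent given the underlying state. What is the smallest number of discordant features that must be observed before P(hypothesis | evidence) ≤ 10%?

4

Prior odds = 0.6/0.4 = 1.5.
Likelihood ratio per discordant feature = 0.5.
Target odds: 0.1 ÷ 0.9 = 1/9.
Require 0.5ⁿ ≤ 1/9 ÷ 1.5 = 2/27.
0.5³ = 0.125 is still above 2/27 but 0.5⁴ = 0.0625 is at or below it, so n = 4.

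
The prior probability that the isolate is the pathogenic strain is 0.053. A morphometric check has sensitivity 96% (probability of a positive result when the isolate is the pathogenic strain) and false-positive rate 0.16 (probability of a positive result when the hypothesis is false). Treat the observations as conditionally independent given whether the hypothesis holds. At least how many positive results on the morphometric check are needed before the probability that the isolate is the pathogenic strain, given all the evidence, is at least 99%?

5

Prior odds = 0.053/0.947 = 53/947.
Likelihood ratio of a positive result = 0.96/0.16 = 6.
Target posterior odds = 0.99/0.01 = 99.
Require 6ⁿ ≥ 99 ÷ (53/947) = 93753/53.
6⁴ = 1296 falls short of 93753/53 but 6⁵ = 7776 reaches it, so n = 5.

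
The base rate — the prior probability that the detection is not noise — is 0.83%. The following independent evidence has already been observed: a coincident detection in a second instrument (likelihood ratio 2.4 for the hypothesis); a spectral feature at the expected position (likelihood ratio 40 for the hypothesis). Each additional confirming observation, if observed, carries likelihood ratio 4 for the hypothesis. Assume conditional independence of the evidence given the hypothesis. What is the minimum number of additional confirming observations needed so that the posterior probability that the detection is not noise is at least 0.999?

Prior odds = 0.0083/0.9917 = 83/9917.
Combined Bayes factor of the evidence already in hand = 2.4 × 40 = 96.
Odds after that evidence = (83/9917) × 96 = 7968/9917.
Target odds = 0.999/0.001 = 999.
Need 4ⁿ ≥ 999 ÷ (7968/9917) = 3302361/2656.
4⁵ = 1024 falls short of 3302361/2656 but 4⁶ = 4096 reaches it, so n = 6.

6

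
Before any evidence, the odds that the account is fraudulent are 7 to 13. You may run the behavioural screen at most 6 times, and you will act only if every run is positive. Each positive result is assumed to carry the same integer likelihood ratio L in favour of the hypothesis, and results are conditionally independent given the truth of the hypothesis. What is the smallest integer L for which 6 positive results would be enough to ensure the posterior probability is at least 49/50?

3

Prior odds = 7/13.
Target odds = 0.98/0.02 = 49.
Need L⁶ ≥ 49 ÷ (7/13) = 91.
2⁶ = 64 < 91 ≤ 729 = 3⁶, so L = 3.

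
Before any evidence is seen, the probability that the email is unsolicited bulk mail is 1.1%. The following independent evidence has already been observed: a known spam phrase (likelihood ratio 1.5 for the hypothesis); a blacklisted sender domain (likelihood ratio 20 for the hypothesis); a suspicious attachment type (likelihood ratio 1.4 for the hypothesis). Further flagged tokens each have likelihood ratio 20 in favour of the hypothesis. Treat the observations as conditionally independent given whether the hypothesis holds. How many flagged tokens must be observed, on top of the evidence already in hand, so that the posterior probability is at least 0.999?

3

Prior odds = 0.011/0.989 = 11/989.
Combined Bayes factor of the evidence already in hand = 1.5 × 20 × 1.4 = 42.
Odds after that evidence = (11/989) × 42 = 462/989.
Target odds = 0.999/0.001 = 999.
Need 20ⁿ ≥ 999 ÷ (462/989) = 329337/154.
20² = 400 falls short of 329337/154 but 20³ = 8000 reaches it, so n = 3.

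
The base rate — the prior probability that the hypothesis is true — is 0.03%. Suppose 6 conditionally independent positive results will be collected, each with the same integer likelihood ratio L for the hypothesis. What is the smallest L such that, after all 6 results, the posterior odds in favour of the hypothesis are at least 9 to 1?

6

Prior odds = 0.0003/0.9997 = 3/9997.
Target odds = 9.
Need L⁶ ≥ 9 ÷ (3/9997) = 29991.
5⁶ = 15625 < 29991 ≤ 46656 = 6⁶, so L = 6.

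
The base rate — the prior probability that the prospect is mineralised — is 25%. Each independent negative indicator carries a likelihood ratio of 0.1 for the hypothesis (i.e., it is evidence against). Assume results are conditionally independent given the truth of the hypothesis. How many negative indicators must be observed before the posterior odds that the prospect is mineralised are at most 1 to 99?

Prior odds = 0.25/0.75 = 1/3.
Likelihood ratio per negative indicator = 0.1.
Target odds = 1/99.
Need (1/3) × 0.1ⁿ ≤ 1/99, i.e. 0.1ⁿ ≤ 1/33.
0.1¹ = 0.1 is still above 1/33 but 0.1² = 0.01 is at or below it, so n = 2.

2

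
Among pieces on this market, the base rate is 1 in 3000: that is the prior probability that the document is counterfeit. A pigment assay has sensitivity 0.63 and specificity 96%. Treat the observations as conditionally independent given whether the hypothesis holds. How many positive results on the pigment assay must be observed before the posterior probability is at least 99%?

5

Prior odds: (1/3000) ÷ (2999/3000) = 1/2999.
False-positive rate = 1 − 0.96 = 0.04; likelihood ratio of a positive = 0.63/0.04 = 15.75.
Target odds: 0.99 ÷ 0.01 = 99.
Need (1/2999) × 15.75ⁿ ≥ 99, i.e. 15.75ⁿ ≥ 296901.
15.75⁴ = 15752961/256 falls short of 296901 but 15.75⁵ = 992436543/1024 reaches it, so n = 5.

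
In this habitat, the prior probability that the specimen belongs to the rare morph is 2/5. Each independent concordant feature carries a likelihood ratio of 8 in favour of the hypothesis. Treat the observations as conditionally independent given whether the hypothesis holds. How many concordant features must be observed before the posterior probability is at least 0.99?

3

Prior odds: 0.4 ÷ 0.6 = 2/3.
Likelihood ratio per concordant feature = 8.
Target posterior odds = 0.99/0.01 = 99.
Require 8ⁿ ≥ 99 ÷ (2/3) = 148.5.
8² = 64 falls short of 148.5 but 8³ = 512 reaches it, so n = 3.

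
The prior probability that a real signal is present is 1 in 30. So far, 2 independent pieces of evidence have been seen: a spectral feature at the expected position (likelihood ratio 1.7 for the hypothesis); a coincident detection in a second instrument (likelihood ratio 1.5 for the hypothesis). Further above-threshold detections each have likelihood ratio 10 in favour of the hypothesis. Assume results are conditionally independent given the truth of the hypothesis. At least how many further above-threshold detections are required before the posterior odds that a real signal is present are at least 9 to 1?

3

Prior odds = (1/30)/(29/30) = 1/29.
Combined Bayes factor of the evidence already in hand = 1.7 × 1.5 = 2.55.
Odds after that evidence = (1/29) × 2.55 = 51/580.
Target odds = 9.
Need 10ⁿ ≥ 9 ÷ (51/580) = 1740/17.
10² = 100 falls short of 1740/17 but 10³ = 1000 reaches it, so n = 3.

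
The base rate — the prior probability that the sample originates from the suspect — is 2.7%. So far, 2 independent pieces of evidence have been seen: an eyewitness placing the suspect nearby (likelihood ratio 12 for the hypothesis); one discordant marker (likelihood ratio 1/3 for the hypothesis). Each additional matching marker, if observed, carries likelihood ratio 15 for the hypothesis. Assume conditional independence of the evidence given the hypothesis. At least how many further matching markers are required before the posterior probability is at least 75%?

Prior odds = 0.027/0.973 = 27/973.
Combined Bayes factor of the evidence already in hand = 12 × (1/3) = 4.
Odds after that evidence = (27/973) × 4 = 108/973.
Target odds = 0.75/0.25 = 3.
Need 15ⁿ ≥ 3 ÷ (108/973) = 973/36.
15¹ = 15 falls short of 973/36 but 15² = 225 reaches it, so n = 2.

2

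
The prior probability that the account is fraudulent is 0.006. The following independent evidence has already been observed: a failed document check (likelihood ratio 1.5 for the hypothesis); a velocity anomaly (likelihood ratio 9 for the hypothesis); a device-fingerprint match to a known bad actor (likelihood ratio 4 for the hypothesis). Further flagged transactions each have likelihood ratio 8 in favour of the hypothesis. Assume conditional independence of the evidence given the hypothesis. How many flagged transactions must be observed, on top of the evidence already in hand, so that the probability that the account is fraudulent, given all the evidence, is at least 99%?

3

Prior odds = 0.006/0.994 = 3/497.
Combined Bayes factor of the evidence already in hand = 1.5 × 9 × 4 = 54.
Odds after that evidence = (3/497) × 54 = 162/497.
Target odds = 0.99/0.01 = 99.
Need 8ⁿ ≥ 99 ÷ (162/497) = 5467/18.
8² = 64 falls short of 5467/18 but 8³ = 512 reaches it, so n = 3.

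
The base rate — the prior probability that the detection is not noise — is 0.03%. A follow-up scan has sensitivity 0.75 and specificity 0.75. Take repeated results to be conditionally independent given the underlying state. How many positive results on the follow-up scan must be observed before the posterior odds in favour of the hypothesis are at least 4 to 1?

9

Prior odds = 0.0003/0.9997 = 3/9997.
False-positive rate = 1 − 0.75 = 0.25; likelihood ratio of a positive = 0.75/0.25 = 3.
Target odds = 4.
Need (3/9997) × 3ⁿ ≥ 4, i.e. 3ⁿ ≥ 39988/3.
3⁸ = 6561 falls short of 39988/3 but 3⁹ = 19683 reaches it, so n = 9.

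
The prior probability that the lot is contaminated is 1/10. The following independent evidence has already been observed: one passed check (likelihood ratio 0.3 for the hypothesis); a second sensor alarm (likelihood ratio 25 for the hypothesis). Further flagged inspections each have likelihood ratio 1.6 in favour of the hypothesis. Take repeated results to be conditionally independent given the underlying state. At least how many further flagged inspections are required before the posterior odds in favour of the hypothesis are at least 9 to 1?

Prior odds = 0.1/0.9 = 1/9.
Combined Bayes factor of the evidence already in hand = 0.3 × 25 = 7.5.
Odds after that evidence = (1/9) × 7.5 = 5/6.
Target odds = 9.
Need 1.6ⁿ ≥ 9 ÷ (5/6) = 10.8.
1.6⁵ = 10.48576 falls short of 10.8 but 1.6⁶ = 262144/15625 reaches it, so n = 6.

6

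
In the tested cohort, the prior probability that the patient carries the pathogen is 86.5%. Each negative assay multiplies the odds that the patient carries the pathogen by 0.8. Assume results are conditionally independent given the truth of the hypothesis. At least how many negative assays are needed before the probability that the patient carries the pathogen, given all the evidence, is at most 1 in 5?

15

Prior odds: 0.865 ÷ 0.135 = 173/27.
Likelihood ratio per negative assay = 0.8.
Target odds: 0.2 ÷ 0.8 = 0.25.
Require 0.8ⁿ ≤ 0.25 ÷ (173/27) = 27/692.
0.8¹⁴ ≈0.0439805 is still above 27/692 but 0.8¹⁵ ≈0.0351844 is at or below it, so n = 15.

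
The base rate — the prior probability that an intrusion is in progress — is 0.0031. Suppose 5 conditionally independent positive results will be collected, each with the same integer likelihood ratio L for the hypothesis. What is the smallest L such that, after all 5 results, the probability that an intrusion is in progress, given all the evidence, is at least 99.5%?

Prior odds = 0.0031/0.9969 = 31/9969.
Target odds = 0.995/0.005 = 199.
Need L⁵ ≥ 199 ÷ (31/9969) = 1983831/31.
9⁵ = 59049 < 1983831/31 ≤ 100000 = 10⁵, so L = 10.

10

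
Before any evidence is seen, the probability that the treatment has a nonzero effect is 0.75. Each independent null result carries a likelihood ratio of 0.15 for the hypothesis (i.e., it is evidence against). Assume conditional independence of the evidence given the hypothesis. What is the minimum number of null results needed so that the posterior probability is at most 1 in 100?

4

Prior odds = 0.75/0.25 = 3.
Likelihood ratio per null result = 0.15.
Target odds: 0.01 ÷ 0.99 = 1/99.
Require 0.15ⁿ ≤ 1/99 ÷ 3 = 1/297.
0.15³ = 0.003375 is still above 1/297 but 0.15⁴ = 81/160000 is at or below it, so n = 4.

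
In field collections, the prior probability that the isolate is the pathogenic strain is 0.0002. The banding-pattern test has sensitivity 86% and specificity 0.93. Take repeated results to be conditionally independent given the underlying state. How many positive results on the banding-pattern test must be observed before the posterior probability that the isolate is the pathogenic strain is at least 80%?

4

Prior odds: 0.0002 ÷ 0.9998 = 1/4999.
False-positive rate = 1 − 0.93 = 0.07; likelihood ratio of a positive = 0.86/0.07 = 86/7.
Target odds: 0.8 ÷ 0.2 = 4.
Need (1/4999) × (86/7)ⁿ ≥ 4, i.e. (86/7)ⁿ ≥ 19996.
(86/7)³ = 636056/343 falls short of 19996 but (86/7)⁴ = 54700816/2401 reaches it, so n = 4.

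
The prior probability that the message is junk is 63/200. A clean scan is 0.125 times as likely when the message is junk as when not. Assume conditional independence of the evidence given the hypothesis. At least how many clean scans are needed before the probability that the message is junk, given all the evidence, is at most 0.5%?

3

Prior odds: 0.315 ÷ 0.685 = 63/137.
Likelihood ratio per clean scan = 0.125.
Target posterior odds = 0.005/0.995 = 1/199.
Need (63/137) × 0.125ⁿ ≤ 1/199, i.e. 0.125ⁿ ≤ 137/12537.
0.125² = 0.015625 is still above 137/12537 but 0.125³ = 0.001953125 is at or below it, so n = 3.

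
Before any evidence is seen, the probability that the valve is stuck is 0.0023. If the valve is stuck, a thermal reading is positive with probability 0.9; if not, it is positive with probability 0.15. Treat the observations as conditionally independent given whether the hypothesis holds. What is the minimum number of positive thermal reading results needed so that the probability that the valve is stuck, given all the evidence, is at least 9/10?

5

Prior odds: 0.0023 ÷ 0.9977 = 23/9977.
Likelihood ratio of a positive = 0.9/0.15 = 6.
Target odds: 0.9 ÷ 0.1 = 9.
Need (23/9977) × 6ⁿ ≥ 9, i.e. 6ⁿ ≥ 89793/23.
6⁴ = 1296 falls short of 89793/23 but 6⁵ = 7776 reaches it, so n = 5.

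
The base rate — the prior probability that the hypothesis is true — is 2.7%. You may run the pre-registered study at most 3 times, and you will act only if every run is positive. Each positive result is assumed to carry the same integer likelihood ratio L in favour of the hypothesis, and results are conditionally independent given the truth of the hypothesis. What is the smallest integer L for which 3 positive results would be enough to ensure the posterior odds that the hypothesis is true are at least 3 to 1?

5

Prior odds = 0.027/0.973 = 27/973.
Target odds = 3.
Need L³ ≥ 3 ÷ (27/973) = 973/9.
4³ = 64 < 973/9 ≤ 125 = 5³, so L = 5.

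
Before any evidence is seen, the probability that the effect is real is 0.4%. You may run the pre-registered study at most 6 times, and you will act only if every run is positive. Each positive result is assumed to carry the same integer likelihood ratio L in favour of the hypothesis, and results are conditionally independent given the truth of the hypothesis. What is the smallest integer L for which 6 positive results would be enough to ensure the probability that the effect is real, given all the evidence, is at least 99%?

Prior odds = 0.004/0.996 = 1/249.
Target odds = 0.99/0.01 = 99.
Need L⁶ ≥ 99 ÷ (1/249) = 24651.
5⁶ = 15625 < 24651 ≤ 46656 = 6⁶, so L = 6.

6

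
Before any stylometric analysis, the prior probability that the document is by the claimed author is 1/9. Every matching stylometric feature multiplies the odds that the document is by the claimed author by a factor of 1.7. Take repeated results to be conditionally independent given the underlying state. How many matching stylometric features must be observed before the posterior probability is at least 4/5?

Prior odds = (1/9)/(8/9) = 0.125.
Likelihood ratio per matching stylometric feature = 1.7.
Target odds: 0.8 ÷ 0.2 = 4.
Need 0.125 × 1.7ⁿ ≥ 4, i.e. 1.7ⁿ ≥ 32.
1.7⁶ = 24137569/1000000 falls short of 32 but 1.7⁷ = 410338673/10000000 reaches it, so n = 7.

7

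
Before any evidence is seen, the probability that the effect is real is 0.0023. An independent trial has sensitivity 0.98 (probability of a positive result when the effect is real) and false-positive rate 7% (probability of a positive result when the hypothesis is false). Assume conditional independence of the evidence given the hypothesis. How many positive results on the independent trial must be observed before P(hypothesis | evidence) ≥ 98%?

4

Prior odds: 0.0023 ÷ 0.9977 = 23/9977.
Likelihood ratio of a positive result = 0.98/0.07 = 14.
Target odds: 0.98 ÷ 0.02 = 49.
Require 14ⁿ ≥ 49 ÷ (23/9977) = 488873/23.
14³ = 2744 falls short of 488873/23 but 14⁴ = 38416 reaches it, so n = 4.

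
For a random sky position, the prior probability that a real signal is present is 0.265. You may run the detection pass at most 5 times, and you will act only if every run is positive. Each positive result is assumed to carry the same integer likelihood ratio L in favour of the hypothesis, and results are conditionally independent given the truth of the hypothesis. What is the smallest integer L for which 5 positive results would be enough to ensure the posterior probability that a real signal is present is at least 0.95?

Prior odds = 0.265/0.735 = 53/147.
Target odds = 0.95/0.05 = 19.
Need L⁵ ≥ 19 ÷ (53/147) = 2793/53.
2⁵ = 32 < 2793/53 ≤ 243 = 3⁵, so L = 3.

3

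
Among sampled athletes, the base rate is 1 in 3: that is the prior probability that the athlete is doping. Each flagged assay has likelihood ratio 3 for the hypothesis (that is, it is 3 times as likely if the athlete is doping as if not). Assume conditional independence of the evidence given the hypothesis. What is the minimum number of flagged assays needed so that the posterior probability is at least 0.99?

5

Prior odds: (1/3) ÷ (2/3) = 0.5.
Likelihood ratio per flagged assay = 3.
Target posterior odds = 0.99/0.01 = 99.
Need 0.5 × 3ⁿ ≥ 99, i.e. 3ⁿ ≥ 198.
3⁴ = 81 falls short of 198 but 3⁵ = 243 reaches it, so n = 5.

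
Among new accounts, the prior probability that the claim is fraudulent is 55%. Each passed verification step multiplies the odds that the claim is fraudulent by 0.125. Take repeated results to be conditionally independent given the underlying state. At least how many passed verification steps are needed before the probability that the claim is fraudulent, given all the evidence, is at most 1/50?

2

Prior odds: 0.55 ÷ 0.45 = 11/9.
Likelihood ratio per passed verification step = 0.125.
Target odds: 0.02 ÷ 0.98 = 1/49.
Require 0.125ⁿ ≤ 1/49 ÷ (11/9) = 9/539.
0.125¹ = 0.125 is still above 9/539 but 0.125² = 0.015625 is at or below it, so n = 2.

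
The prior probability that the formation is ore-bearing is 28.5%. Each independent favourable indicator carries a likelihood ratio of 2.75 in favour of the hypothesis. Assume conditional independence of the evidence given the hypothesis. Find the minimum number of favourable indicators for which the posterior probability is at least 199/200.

7

Prior odds: 0.285 ÷ 0.715 = 57/143.
Likelihood ratio per favourable indicator = 2.75.
Target odds: 0.995 ÷ 0.005 = 199.
Need (57/143) × 2.75ⁿ ≥ 199, i.e. 2.75ⁿ ≥ 28457/57.
2.75⁶ = 1771561/4096 falls short of 28457/57 but 2.75⁷ = 19487171/16384 reaches it, so n = 7.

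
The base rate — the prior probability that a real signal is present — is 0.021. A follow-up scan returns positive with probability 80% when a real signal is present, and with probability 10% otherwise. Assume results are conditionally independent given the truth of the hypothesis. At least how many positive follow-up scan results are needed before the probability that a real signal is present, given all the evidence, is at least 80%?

Prior odds = 0.021/0.979 = 21/979.
Likelihood ratio of a positive result = 0.8/0.1 = 8.
Target posterior odds = 0.8/0.2 = 4.
Need (21/979) × 8ⁿ ≥ 4, i.e. 8ⁿ ≥ 3916/21.
8² = 64 falls short of 3916/21 but 8³ = 512 reaches it, so n = 3.

3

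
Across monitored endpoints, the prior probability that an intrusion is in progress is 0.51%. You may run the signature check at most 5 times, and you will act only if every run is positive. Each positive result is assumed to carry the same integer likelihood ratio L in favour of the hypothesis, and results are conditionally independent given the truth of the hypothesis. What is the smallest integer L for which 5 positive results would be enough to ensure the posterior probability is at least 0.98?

Prior odds = 0.0051/0.9949 = 51/9949.
Target odds = 0.98/0.02 = 49.
Need L⁵ ≥ 49 ÷ (51/9949) = 487501/51.
6⁵ = 7776 < 487501/51 ≤ 16807 = 7⁵, so L = 7.

7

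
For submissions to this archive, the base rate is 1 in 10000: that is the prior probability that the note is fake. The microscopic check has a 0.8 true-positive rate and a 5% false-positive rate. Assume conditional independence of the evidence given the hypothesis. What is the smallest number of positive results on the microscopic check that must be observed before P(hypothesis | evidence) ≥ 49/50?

Prior odds: 0.0001 ÷ 0.9999 = 1/9999.
Likelihood ratio of a positive result = 0.8/0.05 = 16.
Target posterior odds = 0.98/0.02 = 49.
Need (1/9999) × 16ⁿ ≥ 49, i.e. 16ⁿ ≥ 489951.
16⁴ = 65536 falls short of 489951 but 16⁵ = 1048576 reaches it, so n = 5.

5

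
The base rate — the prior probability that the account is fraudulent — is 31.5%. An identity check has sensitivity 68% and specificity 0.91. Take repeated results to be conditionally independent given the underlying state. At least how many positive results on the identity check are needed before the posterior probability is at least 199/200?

4

Prior odds = 0.315/0.685 = 63/137.
False-positive rate = 1 − 0.91 = 0.09; likelihood ratio of a positive = 0.68/0.09 = 68/9.
Target posterior odds = 0.995/0.005 = 199.
Need (63/137) × (68/9)ⁿ ≥ 199, i.e. (68/9)ⁿ ≥ 27263/63.
(68/9)³ = 314432/729 falls short of 27263/63 but (68/9)⁴ = 21381376/6561 reaches it, so n = 4.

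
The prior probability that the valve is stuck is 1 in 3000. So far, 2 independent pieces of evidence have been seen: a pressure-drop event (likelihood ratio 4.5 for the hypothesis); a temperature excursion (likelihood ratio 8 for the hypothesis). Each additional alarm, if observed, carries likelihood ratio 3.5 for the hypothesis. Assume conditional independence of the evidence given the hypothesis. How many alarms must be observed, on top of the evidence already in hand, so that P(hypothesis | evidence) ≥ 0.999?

10

Prior odds = (1/3000)/(2999/3000) = 1/2999.
Combined Bayes factor of the evidence already in hand = 4.5 × 8 = 36.
Odds after that evidence = (1/2999) × 36 = 36/2999.
Target odds = 0.999/0.001 = 999.
Need 3.5ⁿ ≥ 999 ÷ (36/2999) = 83222.25.
3.5⁹ = 40353607/512 falls short of 83222.25 but 3.5¹⁰ = 282475249/1024 reaches it, so n = 10.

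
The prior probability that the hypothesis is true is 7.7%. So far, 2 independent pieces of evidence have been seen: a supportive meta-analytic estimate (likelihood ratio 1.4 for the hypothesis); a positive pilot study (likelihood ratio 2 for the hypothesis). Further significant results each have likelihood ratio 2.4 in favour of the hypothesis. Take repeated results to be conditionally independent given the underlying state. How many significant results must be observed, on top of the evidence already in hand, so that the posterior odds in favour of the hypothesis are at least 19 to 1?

Prior odds = 0.077/0.923 = 77/923.
Combined Bayes factor of the evidence already in hand = 1.4 × 2 = 2.8.
Odds after that evidence = (77/923) × 2.8 = 1078/4615.
Target odds = 19.
Need 2.4ⁿ ≥ 19 ÷ (1078/4615) = 87685/1078.
2.4⁵ = 79.62624 falls short of 87685/1078 but 2.4⁶ = 2985984/15625 reaches it, so n = 6.

6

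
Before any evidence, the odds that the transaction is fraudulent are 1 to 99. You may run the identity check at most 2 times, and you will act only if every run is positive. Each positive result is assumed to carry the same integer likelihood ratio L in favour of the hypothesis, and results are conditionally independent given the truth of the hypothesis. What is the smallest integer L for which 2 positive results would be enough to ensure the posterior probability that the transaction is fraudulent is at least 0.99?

Prior odds = 1/99.
Target odds = 0.99/0.01 = 99.
Need L² ≥ 99 ÷ (1/99) = 9801.
98² = 9604 < 9801 ≤ 9801 = 99², so L = 99.

99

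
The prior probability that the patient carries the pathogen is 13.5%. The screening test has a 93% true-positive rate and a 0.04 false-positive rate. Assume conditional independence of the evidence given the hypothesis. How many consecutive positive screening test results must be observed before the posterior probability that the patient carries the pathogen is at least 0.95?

2

Prior odds = 0.135/0.865 = 27/173.
Likelihood ratio of a positive result = 0.93/0.04 = 23.25.
Target odds: 0.95 ÷ 0.05 = 19.
Need (27/173) × 23.25ⁿ ≥ 19, i.e. 23.25ⁿ ≥ 3287/27.
23.25¹ = 23.25 falls short of 3287/27 but 23.25² = 540.5625 reaches it, so n = 2.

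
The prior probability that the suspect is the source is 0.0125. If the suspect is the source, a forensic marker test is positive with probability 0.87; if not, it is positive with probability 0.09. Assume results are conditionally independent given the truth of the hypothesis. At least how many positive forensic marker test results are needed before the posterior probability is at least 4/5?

3

Prior odds: 0.0125 ÷ 0.9875 = 1/79.
Likelihood ratio of a positive = 0.87/0.09 = 29/3.
Target odds: 0.8 ÷ 0.2 = 4.
Require (29/3)ⁿ ≥ 4 ÷ (1/79) = 316.
(29/3)² = 841/9 falls short of 316 but (29/3)³ = 24389/27 reaches it, so n = 3.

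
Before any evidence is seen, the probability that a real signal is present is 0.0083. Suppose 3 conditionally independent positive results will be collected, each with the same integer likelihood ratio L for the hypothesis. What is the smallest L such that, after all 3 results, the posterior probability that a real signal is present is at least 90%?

Prior odds = 0.0083/0.9917 = 83/9917.
Target odds = 0.9/0.1 = 9.
Need L³ ≥ 9 ÷ (83/9917) = 89253/83.
10³ = 1000 < 89253/83 ≤ 1331 = 11³, so L = 11.

11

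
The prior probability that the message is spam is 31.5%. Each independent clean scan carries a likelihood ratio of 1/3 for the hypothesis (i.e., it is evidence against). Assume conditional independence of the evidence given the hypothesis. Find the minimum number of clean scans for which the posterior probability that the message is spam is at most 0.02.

Prior odds: 0.315 ÷ 0.685 = 63/137.
Likelihood ratio per clean scan = 1/3.
Target posterior odds = 0.02/0.98 = 1/49.
Need (63/137) × (1/3)ⁿ ≤ 1/49, i.e. (1/3)ⁿ ≤ 137/3087.
(1/3)² = 1/9 is still above 137/3087 but (1/3)³ = 1/27 is at or below it, so n = 3.

3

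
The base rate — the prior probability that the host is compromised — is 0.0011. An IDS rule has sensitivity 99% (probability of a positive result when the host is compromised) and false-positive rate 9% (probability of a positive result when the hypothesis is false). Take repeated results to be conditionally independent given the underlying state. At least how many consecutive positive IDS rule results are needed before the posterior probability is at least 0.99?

5

Prior odds = 0.0011/0.9989 = 11/9989.
Likelihood ratio of a positive result = 0.99/0.09 = 11.
Target posterior odds = 0.99/0.01 = 99.
Require 11ⁿ ≥ 99 ÷ (11/9989) = 89901.
11⁴ = 14641 falls short of 89901 but 11⁵ = 161051 reaches it, so n = 5.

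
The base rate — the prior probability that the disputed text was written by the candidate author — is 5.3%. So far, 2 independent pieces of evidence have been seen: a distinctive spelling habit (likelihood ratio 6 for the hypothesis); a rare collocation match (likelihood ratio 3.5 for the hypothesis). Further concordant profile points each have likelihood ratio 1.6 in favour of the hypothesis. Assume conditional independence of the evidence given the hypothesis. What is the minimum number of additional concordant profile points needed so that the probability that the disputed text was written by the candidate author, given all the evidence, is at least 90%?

Prior odds = 0.053/0.947 = 53/947.
Combined Bayes factor of the evidence already in hand = 6 × 3.5 = 21.
Odds after that evidence = (53/947) × 21 = 1113/947.
Target odds = 0.9/0.1 = 9.
Need 1.6ⁿ ≥ 9 ÷ (1113/947) = 2841/371.
1.6⁴ = 6.5536 falls short of 2841/371 but 1.6⁵ = 10.48576 reaches it, so n = 5.

5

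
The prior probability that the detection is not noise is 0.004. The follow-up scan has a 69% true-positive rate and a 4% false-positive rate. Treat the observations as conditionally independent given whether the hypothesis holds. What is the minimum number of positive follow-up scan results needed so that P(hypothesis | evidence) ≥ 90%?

3

Prior odds: 0.004 ÷ 0.996 = 1/249.
Likelihood ratio of a positive result = 0.69/0.04 = 17.25.
Target posterior odds = 0.9/0.1 = 9.
Need (1/249) × 17.25ⁿ ≥ 9, i.e. 17.25ⁿ ≥ 2241.
17.25² = 297.5625 falls short of 2241 but 17.25³ = 5132.953125 reaches it, so n = 3.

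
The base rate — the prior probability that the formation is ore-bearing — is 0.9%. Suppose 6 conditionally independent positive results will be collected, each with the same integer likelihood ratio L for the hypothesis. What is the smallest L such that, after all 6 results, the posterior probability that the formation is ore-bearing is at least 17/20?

3

Prior odds = 0.009/0.991 = 9/991.
Target odds = 0.85/0.15 = 17/3.
Need L⁶ ≥ 17/3 ÷ (9/991) = 16847/27.
2⁶ = 64 < 16847/27 ≤ 729 = 3⁶, so L = 3.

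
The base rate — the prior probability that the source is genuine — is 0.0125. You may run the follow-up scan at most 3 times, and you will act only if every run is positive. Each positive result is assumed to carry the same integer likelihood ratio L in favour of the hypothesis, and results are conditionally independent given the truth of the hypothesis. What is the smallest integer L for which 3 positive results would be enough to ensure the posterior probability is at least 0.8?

7

Prior odds = 0.0125/0.9875 = 1/79.
Target odds = 0.8/0.2 = 4.
Need L³ ≥ 4 ÷ (1/79) = 316.
6³ = 216 < 316 ≤ 343 = 7³, so L = 7.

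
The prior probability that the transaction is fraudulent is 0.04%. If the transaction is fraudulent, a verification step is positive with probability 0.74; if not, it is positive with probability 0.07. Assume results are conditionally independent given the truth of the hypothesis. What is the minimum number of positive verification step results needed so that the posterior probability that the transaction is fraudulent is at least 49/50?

Prior odds = 0.0004/0.9996 = 1/2499.
Likelihood ratio of a positive = 0.74/0.07 = 74/7.
Target posterior odds = 0.98/0.02 = 49.
Require (74/7)ⁿ ≥ 49 ÷ (1/2499) = 122451.
(74/7)⁴ = 29986576/2401 falls short of 122451 but (74/7)⁵ ≈132029 reaches it, so n = 5.

5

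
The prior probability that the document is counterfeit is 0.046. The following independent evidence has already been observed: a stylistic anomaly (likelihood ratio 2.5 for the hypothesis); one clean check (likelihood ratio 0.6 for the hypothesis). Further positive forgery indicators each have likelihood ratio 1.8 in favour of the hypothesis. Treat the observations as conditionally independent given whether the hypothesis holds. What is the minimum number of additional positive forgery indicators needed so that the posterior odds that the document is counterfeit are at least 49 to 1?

Prior odds = 0.046/0.954 = 23/477.
Combined Bayes factor of the evidence already in hand = 2.5 × 0.6 = 1.5.
Odds after that evidence = (23/477) × 1.5 = 23/318.
Target odds = 49.
Need 1.8ⁿ ≥ 49 ÷ (23/318) = 15582/23.
1.8¹¹ ≈642.684 falls short of 15582/23 but 1.8¹² ≈1156.83 reaches it, so n = 12.

12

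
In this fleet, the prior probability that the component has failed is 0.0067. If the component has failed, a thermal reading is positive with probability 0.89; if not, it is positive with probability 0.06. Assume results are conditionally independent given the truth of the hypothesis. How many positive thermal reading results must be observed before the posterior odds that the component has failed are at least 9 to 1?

3

Prior odds = 0.0067/0.9933 = 67/9933.
Likelihood ratio of a positive = 0.89/0.06 = 89/6.
Target odds = 9.
Require (89/6)ⁿ ≥ 9 ÷ (67/9933) = 89397/67.
(89/6)² = 7921/36 falls short of 89397/67 but (89/6)³ = 704969/216 reaches it, so n = 3.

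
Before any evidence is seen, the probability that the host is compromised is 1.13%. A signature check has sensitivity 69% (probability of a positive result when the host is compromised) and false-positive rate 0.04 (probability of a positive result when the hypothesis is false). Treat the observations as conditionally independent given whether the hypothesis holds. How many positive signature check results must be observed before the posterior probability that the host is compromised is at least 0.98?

3

Prior odds = 0.0113/0.9887 = 113/9887.
Likelihood ratio of a positive result = 0.69/0.04 = 17.25.
Target posterior odds = 0.98/0.02 = 49.
Need (113/9887) × 17.25ⁿ ≥ 49, i.e. 17.25ⁿ ≥ 484463/113.
17.25² = 297.5625 falls short of 484463/113 but 17.25³ = 5132.953125 reaches it, so n = 3.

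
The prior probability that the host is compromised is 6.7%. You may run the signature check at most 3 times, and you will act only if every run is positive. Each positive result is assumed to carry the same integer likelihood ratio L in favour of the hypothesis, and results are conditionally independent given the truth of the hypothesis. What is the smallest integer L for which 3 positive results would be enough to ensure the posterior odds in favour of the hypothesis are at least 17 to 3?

5

Prior odds = 0.067/0.933 = 67/933.
Target odds = 17/3.
Need L³ ≥ 17/3 ÷ (67/933) = 5287/67.
4³ = 64 < 5287/67 ≤ 125 = 5³, so L = 5.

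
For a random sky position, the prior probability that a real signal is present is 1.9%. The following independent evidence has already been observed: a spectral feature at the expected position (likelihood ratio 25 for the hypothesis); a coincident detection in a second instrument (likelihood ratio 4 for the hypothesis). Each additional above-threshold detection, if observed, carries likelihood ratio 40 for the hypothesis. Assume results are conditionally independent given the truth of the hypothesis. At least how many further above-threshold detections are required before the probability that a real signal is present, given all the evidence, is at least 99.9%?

2

Prior odds = 0.019/0.981 = 19/981.
Combined Bayes factor of the evidence already in hand = 25 × 4 = 100.
Odds after that evidence = (19/981) × 100 = 1900/981.
Target odds = 0.999/0.001 = 999.
Need 40ⁿ ≥ 999 ÷ (1900/981) = 980019/1900.
40¹ = 40 falls short of 980019/1900 but 40² = 1600 reaches it, so n = 2.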